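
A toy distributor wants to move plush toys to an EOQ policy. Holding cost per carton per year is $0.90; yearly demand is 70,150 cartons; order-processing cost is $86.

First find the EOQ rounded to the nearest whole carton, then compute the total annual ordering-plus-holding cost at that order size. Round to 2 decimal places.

Q* = √(2·D·S / H) = √(2·70,150·86 / 0.9) = √13,406,444.4 ≈ 3,661.48 → Q = 3,661 cartons
Orders/yr = 70,150/3,661 = 19.161; ordering cost = 19.161 × $86 = $1,647.88
Average inventory = 3,661/2 = 1830.5; holding cost = 1830.5 × $0.9 = $1,647.45
Total = $1,647.88 + $1,647.45 = $3,295.33

$3,295.33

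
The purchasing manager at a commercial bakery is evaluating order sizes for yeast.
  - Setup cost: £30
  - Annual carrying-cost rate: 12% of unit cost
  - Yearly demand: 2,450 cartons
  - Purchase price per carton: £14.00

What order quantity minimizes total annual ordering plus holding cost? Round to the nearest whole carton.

296 cartons

Carrying cost H = £14 × 12% = £1.6800/carton/yr
Optimal lot size Q* = (2 × 2,450 × £30 / £1.68)^½ ≈ 295.80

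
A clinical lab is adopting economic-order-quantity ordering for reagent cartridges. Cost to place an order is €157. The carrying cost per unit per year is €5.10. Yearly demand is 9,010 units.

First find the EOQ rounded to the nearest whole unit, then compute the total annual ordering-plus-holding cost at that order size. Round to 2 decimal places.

2DS/H = 2·9,010·157/5.1 = 554,733.33
EOQ = √554,733.33 ≈ 744.80 → Q = 745 units
Ordering: D/Q × S = 9,010/745 × €157 = €1,898.75
Holding:  Q/2 × H = 745/2 × €5.1 = €1,899.75
Total = €1,898.75 + €1,899.75 = €3,798.50

€3,798.50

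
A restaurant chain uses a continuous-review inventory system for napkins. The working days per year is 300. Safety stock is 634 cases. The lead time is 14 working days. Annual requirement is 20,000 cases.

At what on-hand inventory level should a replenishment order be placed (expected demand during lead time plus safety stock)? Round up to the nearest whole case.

1,568 cases

Daily demand d = 20,000 / 300 = 66.667 cases/day
Demand during lead time = 66.667 × 14 = 933.33
Reorder point = 933.33 + 634 = 1,567.33 → round up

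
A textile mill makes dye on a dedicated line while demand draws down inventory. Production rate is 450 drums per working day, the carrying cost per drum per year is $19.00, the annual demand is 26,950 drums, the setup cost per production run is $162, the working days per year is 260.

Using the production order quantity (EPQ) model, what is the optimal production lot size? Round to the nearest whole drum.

d = 26,950/260 = 103.6538 drums/day;  effective holding cost H(1 − d/p) = 19·(1 − 103.6538/450) = 14.62350
Q* = √(2DS / H_eff) = √(2·26,950·162 / 14.62350) ≈ 772.73

773 drums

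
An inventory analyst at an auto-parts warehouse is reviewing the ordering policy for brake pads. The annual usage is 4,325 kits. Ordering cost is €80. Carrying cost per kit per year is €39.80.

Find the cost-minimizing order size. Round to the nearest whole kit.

2DS/H = 2·4,325·80/39.8 = 17,386.93
EOQ = √17,386.93 ≈ 131.86

132 kits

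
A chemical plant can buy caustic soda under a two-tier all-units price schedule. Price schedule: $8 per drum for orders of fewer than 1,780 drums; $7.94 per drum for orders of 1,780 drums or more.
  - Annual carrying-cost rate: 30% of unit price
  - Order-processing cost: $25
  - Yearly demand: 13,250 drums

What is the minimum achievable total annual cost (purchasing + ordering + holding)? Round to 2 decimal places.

$107,260.95

H₁ = 30%×$8 = $2.4000;  H₂ = 30%×$7.94 = $2.3820
EOQ₁ = √(2×13,250×25/2.4000) = 525.40  (< 1,780, feasible at tier 1)
EOQ₂ = √(2×13,250×25/2.3820) = 527.38  (< 1,780 → use Q = 1,780 at tier-2 price)
TC(tier 1 (EOQ₁), Q≈525.4) = $107,260.95
TC(tier 2, Q≈1,780.0) = $107,511.08
Minimum at tier 1 (EOQ₁): $107,260.95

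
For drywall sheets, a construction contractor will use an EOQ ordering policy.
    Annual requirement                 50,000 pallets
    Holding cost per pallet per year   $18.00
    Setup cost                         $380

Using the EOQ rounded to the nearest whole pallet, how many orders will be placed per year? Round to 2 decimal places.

34.41 orders per year

EOQ = √(2DS/H) = √(2 × 50,000 × 380 / 18)
    = √(2,111,111.11) ≈ 1,452.97 → Q = 1,453
N = D/Q = 50,000/1,453 ≈ 34.412 orders/yr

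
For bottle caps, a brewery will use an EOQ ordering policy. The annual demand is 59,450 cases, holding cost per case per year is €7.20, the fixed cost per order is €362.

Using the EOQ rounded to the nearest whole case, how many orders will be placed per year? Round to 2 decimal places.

Optimal lot size Q* = (2 × 59,450 × €362 / €7.2)^½ ≈ 2,445.00 → Q = 2,445
N = D/Q = 59,450/2,445 ≈ 24.315 orders/yr

24.31 orders per year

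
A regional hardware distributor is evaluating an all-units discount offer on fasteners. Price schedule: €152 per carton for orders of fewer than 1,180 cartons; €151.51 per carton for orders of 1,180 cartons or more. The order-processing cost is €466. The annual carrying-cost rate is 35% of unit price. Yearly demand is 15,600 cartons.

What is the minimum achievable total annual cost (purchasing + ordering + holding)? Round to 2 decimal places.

H₁ = 35%×€152 = €53.2000;  H₂ = 35%×€151.51 = €53.0285
EOQ₁ = √(2×15,600×466/53.2000) = 522.77  (< 1,180, feasible at tier 1)
EOQ₂ = √(2×15,600×466/53.0285) = 523.62  (< 1,180 → use Q = 1,180 at tier-2 price)
TC(tier 1 (EOQ₁), Q≈522.8) = €2,399,011.61
TC(tier 2, Q≈1,180.0) = €2,401,003.49
Minimum at tier 1 (EOQ₁): €2,399,011.61

€2,399,011.61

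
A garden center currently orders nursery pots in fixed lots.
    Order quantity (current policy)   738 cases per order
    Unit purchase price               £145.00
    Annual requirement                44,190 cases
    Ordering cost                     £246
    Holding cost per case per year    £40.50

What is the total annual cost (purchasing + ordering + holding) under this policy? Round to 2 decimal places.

£6,437,224.50

Annual ordering cost = (D/Q)·S = (44,190/738) × 246 = £14,730.00
Annual holding cost  = (Q/2)·H = (738/2) × 40.5 = £14,944.50
Purchase cost = D·C = 44,190 × 145 = £6,407,550.00
Total = £14,730.00 + £14,944.50 + £6,407,550.00 = £6,437,224.50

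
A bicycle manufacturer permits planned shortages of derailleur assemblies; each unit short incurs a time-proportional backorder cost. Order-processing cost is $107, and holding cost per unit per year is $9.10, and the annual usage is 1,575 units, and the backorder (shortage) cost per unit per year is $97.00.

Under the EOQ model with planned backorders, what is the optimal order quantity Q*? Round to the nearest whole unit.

201 units

Q* = √(2DS/H) · √((H + b)/b)
   = √(2 × 1,575 × 107 / 9.1) · √((9.1 + 97) / 97)
   = 192.454 × 1.0459 ≈ 201.28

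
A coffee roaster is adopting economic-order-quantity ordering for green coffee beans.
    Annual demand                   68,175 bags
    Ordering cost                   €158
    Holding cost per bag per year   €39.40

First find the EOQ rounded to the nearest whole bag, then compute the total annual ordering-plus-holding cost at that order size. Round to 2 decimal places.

Q* = √(2·D·S / H) = √(2·68,175·158 / 39.4) = √546,784.3 ≈ 739.45 → Q = 739 bags
Ordering: D/Q × S = 68,175/739 × €158 = €14,575.98
Holding:  Q/2 × H = 739/2 × €39.4 = €14,558.30
Total = €14,575.98 + €14,558.30 = €29,134.28

€29,134.28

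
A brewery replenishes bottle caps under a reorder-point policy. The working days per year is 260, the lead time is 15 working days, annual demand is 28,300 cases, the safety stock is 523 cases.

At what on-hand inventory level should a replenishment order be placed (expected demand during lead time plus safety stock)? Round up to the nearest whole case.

Daily demand d = 28,300 / 260 = 108.846 cases/day
Demand during lead time = 108.846 × 15 = 1,632.69
Reorder point = 1,632.69 + 523 = 2,155.69 → round up

2,156 cases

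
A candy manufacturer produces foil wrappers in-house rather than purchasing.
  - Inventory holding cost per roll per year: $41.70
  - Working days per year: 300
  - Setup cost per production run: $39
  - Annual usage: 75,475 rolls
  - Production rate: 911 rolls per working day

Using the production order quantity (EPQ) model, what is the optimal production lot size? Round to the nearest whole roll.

442 rolls

d = 75,475/300 = 251.5833 rolls/day;  effective holding cost H(1 − d/p) = 41.7·(1 − 251.5833/911) = 30.18406
Q* = √(2DS / H_eff) = √(2·75,475·39 / 30.18406) ≈ 441.63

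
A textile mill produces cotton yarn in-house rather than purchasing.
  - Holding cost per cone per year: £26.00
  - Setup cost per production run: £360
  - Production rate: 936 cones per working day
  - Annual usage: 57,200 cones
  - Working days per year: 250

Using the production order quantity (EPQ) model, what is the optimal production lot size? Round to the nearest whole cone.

1,448 cones

Daily demand d = 57,200/250 = 228.800; p = 936; 1 − d/p = 0.75556
EPQ = √(2DS / (H(1 − d/p)))
    = √(2 × 57,200 × 360 / (26 × 0.75556)) ≈ 1,447.92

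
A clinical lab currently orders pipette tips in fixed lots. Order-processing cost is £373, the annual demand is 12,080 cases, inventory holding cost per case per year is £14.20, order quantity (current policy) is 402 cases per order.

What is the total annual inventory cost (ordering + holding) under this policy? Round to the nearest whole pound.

£14,063

Annual ordering cost = (D/Q)·S = (12,080/402) × 373 = £11,208.56
Annual holding cost  = (Q/2)·H = (402/2) × 14.2 = £2,854.20
Total = £11,208.56 + £2,854.20 = £14,062.76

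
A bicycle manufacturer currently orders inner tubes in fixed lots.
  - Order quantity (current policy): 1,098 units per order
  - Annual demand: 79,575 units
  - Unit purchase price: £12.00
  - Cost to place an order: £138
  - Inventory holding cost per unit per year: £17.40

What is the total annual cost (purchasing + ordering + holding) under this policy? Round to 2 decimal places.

£974,453.83

Ordering: D/Q × S = 79,575/1,098 × £138 = £10,001.23
Holding:  Q/2 × H = 1,098/2 × £17.4 = £9,552.60
Purchase cost = D·C = 79,575 × 12 = £954,900.00
Total = £10,001.23 + £9,552.60 + £954,900.00 = £974,453.83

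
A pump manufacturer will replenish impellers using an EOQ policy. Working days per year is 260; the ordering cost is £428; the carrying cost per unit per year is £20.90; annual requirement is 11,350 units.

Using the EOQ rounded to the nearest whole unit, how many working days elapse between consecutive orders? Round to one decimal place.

Q* = √(2·D·S / H) = √(2·11,350·428 / 20.9) = √464,861.2 ≈ 681.81 → Q = 682 units
Cycle time = (working days × Q)/D = (260 × 682) / 11,350 = 15.623 days

15.6 days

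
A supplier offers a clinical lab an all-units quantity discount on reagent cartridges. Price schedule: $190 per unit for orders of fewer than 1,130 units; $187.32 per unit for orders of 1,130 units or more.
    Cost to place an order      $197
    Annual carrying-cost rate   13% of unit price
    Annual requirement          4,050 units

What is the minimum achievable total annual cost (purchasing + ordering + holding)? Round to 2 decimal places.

$773,110.72

H₁ = 13%×$190 = $24.7000;  H₂ = 13%×$187.32 = $24.3516
EOQ₁ = √(2×4,050×197/24.7000) = 254.17  (< 1,130, feasible at tier 1)
EOQ₂ = √(2×4,050×197/24.3516) = 255.98  (< 1,130 → use Q = 1,130 at tier-2 price)
TC(tier 1 (EOQ₁), Q≈254.2) = $775,778.04
TC(tier 2, Q≈1,130.0) = $773,110.72
Minimum at tier 2: $773,110.72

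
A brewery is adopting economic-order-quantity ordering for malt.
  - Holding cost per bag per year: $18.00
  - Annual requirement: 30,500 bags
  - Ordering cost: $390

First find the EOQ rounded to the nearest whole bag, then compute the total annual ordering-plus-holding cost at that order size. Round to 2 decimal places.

$20,693.48

Q* = √(2·D·S / H) = √(2·30,500·390 / 18) = √1,321,666.7 ≈ 1,149.64 → Q = 1,150 bags
Orders/yr = 30,500/1,150 = 26.522; ordering cost = 26.522 × $390 = $10,343.48
Average inventory = 1,150/2 = 575; holding cost = 575 × $18 = $10,350.00
Total = $10,343.48 + $10,350.00 = $20,693.48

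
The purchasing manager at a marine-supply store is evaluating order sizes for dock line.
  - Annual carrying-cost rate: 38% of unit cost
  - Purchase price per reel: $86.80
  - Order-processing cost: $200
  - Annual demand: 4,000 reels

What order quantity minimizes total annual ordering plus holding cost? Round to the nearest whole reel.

220 reels

Carrying cost H = $86.8 × 38% = $32.9840/reel/yr
Optimal lot size Q* = (2 × 4,000 × $200 / $32.984)^½ ≈ 220.25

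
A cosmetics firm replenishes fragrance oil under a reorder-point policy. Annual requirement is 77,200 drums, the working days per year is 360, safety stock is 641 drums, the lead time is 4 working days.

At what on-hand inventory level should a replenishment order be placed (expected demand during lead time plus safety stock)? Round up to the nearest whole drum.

Daily demand d = 77,200 / 360 = 214.444 drums/day
Demand during lead time = 214.444 × 4 = 857.78
Reorder point = 857.78 + 641 = 1,498.78 → round up

1,499 drums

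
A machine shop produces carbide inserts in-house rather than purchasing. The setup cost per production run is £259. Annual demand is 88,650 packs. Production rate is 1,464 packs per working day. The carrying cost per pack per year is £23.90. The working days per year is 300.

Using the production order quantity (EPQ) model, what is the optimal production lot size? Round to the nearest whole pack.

1,552 packs

d = 88,650/300 = 295.5000 packs/day;  effective holding cost H(1 − d/p) = 23.9·(1 − 295.5000/1464) = 19.07592
Q* = √(2DS / H_eff) = √(2·88,650·259 / 19.07592) ≈ 1,551.53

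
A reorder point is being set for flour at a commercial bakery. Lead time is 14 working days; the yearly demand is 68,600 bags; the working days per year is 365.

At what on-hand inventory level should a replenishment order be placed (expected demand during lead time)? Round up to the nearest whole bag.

2,632 bags

Daily demand d = 68,600 / 365 = 187.945 bags/day
Demand during lead time = 187.945 × 14 = 2,631.23
Reorder point = 2,631.23 → round up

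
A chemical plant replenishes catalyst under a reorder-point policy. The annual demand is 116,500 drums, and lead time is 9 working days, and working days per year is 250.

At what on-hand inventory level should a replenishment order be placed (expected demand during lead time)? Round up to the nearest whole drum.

Daily demand d = 116,500 / 250 = 466.000 drums/day
Demand during lead time = 466.000 × 9 = 4,194.00
Reorder point = 4,194.00 → round up

4,194 drums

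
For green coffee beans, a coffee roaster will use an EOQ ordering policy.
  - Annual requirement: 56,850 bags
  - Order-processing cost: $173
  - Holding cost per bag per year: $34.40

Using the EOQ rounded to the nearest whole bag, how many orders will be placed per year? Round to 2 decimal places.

75.20 orders per year

Q* = √(2·D·S / H) = √(2·56,850·173 / 34.4) = √571,805.2 ≈ 756.18 → Q = 756
Orders per year = D/Q = 56,850 / 756 = 75.198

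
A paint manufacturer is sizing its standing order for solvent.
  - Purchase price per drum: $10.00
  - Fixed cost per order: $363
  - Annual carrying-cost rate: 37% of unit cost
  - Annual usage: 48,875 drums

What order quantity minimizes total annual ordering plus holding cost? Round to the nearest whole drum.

Carrying cost H = $10 × 37% = $3.7000/drum/yr
Optimal lot size Q* = (2 × 48,875 × $363 / $3.7)^½ ≈ 3,096.78

3,097 drums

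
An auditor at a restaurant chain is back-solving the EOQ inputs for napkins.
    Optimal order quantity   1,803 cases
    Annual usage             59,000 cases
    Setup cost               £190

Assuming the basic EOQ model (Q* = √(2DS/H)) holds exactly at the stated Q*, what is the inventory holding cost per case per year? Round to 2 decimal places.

£6.90

EOQ relation: Q² = 2DS/H, so rearrange for the unknown.
H = 2DS / Q² = 2 × 59,000 × 190 / 1,803² = 6.8967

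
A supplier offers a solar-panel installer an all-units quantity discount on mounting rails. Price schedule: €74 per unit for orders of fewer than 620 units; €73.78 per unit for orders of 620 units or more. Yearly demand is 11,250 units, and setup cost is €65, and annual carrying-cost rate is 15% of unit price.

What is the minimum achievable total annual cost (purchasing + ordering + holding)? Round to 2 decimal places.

€834,635.21

H₁ = 15%×€74 = €11.1000;  H₂ = 15%×€73.78 = €11.0670
EOQ₁ = √(2×11,250×65/11.1000) = 362.98  (< 620, feasible at tier 1)
EOQ₂ = √(2×11,250×65/11.0670) = 363.52  (< 620 → use Q = 620 at tier-2 price)
TC(tier 1 (EOQ₁), Q≈363.0) = €836,529.11
TC(tier 2, Q≈620.0) = €834,635.21
Minimum at tier 2: €834,635.21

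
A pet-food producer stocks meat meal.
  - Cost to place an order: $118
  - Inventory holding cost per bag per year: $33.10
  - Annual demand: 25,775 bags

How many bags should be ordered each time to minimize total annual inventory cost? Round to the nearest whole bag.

429 bags

Q* = √(2·D·S / H) = √(2·25,775·118 / 33.1) = √183,773.4 ≈ 428.69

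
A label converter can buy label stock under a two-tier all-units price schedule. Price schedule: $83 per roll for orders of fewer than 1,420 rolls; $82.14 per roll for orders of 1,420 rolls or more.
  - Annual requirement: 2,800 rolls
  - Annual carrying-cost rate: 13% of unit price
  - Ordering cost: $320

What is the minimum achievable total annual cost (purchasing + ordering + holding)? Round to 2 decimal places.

$236,797.24

H₁ = 13%×$83 = $10.7900;  H₂ = 13%×$82.14 = $10.6782
EOQ₁ = √(2×2,800×320/10.7900) = 407.53  (< 1,420, feasible at tier 1)
EOQ₂ = √(2×2,800×320/10.6782) = 409.66  (< 1,420 → use Q = 1,420 at tier-2 price)
TC(tier 1 (EOQ₁), Q≈407.5) = $236,797.24
TC(tier 2, Q≈1,420.0) = $238,204.51
Minimum at tier 1 (EOQ₁): $236,797.24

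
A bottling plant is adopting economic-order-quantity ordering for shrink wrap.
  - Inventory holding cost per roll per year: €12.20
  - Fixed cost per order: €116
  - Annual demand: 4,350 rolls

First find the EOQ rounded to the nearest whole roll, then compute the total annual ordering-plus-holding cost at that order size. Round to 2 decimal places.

Optimal lot size Q* = (2 × 4,350 × €116 / €12.2)^½ ≈ 287.61 → Q = 288 rolls
Annual ordering cost = (D/Q)·S = (4,350/288) × 116 = €1,752.08
Annual holding cost  = (Q/2)·H = (288/2) × 12.2 = €1,756.80
Total = €1,752.08 + €1,756.80 = €3,508.88

€3,508.88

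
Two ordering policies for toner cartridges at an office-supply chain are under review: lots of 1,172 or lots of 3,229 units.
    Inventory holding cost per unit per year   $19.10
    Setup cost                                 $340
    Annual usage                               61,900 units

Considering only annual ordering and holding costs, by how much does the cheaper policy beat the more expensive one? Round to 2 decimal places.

$8,204.82

For each Q, cost = (D/Q)·S + (Q/2)·H.
TC(1,172) = (61,900/1,172)×340 + (1,172/2)×19.1 = $29,149.94
TC(3,229) = (61,900/3,229)×340 + (3,229/2)×19.1 = $37,354.76
Lots of 1,172 are cheaper by $8,204.82.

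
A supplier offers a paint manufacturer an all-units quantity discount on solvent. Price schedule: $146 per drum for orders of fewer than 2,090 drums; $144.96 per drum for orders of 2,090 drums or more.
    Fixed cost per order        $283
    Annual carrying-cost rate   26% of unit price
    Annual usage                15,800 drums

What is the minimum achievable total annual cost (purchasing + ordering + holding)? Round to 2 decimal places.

$2,325,224.68

H₁ = 26%×$146 = $37.9600;  H₂ = 26%×$144.96 = $37.6896
EOQ₁ = √(2×15,800×283/37.9600) = 485.37  (< 2,090, feasible at tier 1)
EOQ₂ = √(2×15,800×283/37.6896) = 487.11  (< 2,090 → use Q = 2,090 at tier-2 price)
TC(tier 1 (EOQ₁), Q≈485.4) = $2,325,224.68
TC(tier 2, Q≈2,090.0) = $2,331,893.06
Minimum at tier 1 (EOQ₁): $2,325,224.68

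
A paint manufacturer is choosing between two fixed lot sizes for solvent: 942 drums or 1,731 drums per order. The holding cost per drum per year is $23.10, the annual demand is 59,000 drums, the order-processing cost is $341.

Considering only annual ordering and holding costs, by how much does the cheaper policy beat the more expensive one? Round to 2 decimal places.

Annual cost at Q: ordering D·S/Q plus holding Q·H/2.
TC(942) = (59,000/942)×341 + (942/2)×23.1 = $32,237.85
TC(1,731) = (59,000/1,731)×341 + (1,731/2)×23.1 = $31,615.81
|ΔTC| = |$32,237.85 − $31,615.81| = $622.04

$622.04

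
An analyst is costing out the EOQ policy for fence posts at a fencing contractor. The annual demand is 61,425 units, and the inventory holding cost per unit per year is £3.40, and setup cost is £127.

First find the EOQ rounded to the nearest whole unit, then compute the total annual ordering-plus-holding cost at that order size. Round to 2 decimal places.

EOQ = √(2DS/H) = √(2 × 61,425 × 127 / 3.4)
    = √(4,588,808.82) ≈ 2,142.15 → Q = 2,142 units
Ordering: D/Q × S = 61,425/2,142 × £127 = £3,641.91
Holding:  Q/2 × H = 2,142/2 × £3.4 = £3,641.40
Total = £3,641.91 + £3,641.40 = £7,283.31

£7,283.31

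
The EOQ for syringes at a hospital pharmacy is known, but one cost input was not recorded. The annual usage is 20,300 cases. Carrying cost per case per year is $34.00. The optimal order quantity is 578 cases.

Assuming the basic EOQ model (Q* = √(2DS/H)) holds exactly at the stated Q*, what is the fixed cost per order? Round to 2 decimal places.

EOQ relation: Q² = 2DS/H, so rearrange for the unknown.
S = Q²H / (2D) = 578² × 34 / (2 × 20,300) = 279.7748

$279.77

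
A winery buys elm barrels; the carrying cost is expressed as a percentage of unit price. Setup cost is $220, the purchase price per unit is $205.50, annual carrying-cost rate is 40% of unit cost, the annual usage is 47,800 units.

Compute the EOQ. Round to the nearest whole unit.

Carrying cost H = $205.5 × 40% = $82.2000/unit/yr
2DS/H = 2·47,800·220/82.2 = 255,863.75
EOQ = √255,863.75 ≈ 505.83

506 units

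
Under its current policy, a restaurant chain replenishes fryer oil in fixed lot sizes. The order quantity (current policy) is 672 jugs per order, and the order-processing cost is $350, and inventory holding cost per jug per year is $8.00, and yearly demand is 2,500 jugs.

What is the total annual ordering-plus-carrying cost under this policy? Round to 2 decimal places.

$3,990.08

Orders/yr = 2,500/672 = 3.720; ordering cost = 3.720 × $350 = $1,302.08
Average inventory = 672/2 = 336; holding cost = 336 × $8 = $2,688.00
Total = $1,302.08 + $2,688.00 = $3,990.08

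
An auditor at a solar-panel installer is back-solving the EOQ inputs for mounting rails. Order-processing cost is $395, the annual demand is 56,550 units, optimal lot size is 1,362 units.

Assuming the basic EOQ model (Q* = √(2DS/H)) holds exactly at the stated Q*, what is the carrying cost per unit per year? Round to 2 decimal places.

From Q* = √(2DS/H) ⇒ Q*² = 2DS/H.
H = 2DS / Q² = 2 × 56,550 × 395 / 1,362² = 24.0827

$24.08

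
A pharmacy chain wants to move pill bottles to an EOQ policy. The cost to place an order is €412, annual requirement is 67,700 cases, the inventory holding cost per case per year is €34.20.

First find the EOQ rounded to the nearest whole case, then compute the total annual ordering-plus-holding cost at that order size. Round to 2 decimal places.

Optimal lot size Q* = (2 × 67,700 × €412 / €34.2)^½ ≈ 1,277.16 → Q = 1,277 cases
Annual ordering cost = (D/Q)·S = (67,700/1,277) × 412 = €21,842.13
Annual holding cost  = (Q/2)·H = (1,277/2) × 34.2 = €21,836.70
Total = €21,842.13 + €21,836.70 = €43,678.83

€43,678.83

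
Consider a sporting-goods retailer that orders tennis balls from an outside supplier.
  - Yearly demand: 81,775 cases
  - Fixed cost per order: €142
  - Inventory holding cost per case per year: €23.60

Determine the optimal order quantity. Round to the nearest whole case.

992 cases

Q* = √(2·D·S / H) = √(2·81,775·142 / 23.6) = √984,072.0 ≈ 992.00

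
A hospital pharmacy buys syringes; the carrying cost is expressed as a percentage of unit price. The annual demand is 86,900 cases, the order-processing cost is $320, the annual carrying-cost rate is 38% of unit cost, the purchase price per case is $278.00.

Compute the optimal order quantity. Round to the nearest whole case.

726 cases

Carrying cost H = $278 × 38% = $105.6400/case/yr
Optimal lot size Q* = (2 × 86,900 × $320 / $105.64)^½ ≈ 725.58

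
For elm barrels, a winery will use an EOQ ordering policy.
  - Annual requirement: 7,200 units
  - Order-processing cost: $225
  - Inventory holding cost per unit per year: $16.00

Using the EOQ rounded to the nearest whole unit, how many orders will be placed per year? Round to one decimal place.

16.0 orders per year

2DS/H = 2·7,200·225/16 = 202,500.00
EOQ = √202,500.00 ≈ 450.00 → Q = 450
Orders per year = D/Q = 7,200 / 450 = 16.000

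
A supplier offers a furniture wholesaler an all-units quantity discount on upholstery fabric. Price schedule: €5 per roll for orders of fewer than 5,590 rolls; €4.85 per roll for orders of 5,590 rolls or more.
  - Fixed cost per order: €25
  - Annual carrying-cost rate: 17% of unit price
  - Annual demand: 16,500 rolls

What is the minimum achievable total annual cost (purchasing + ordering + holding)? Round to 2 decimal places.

€82,403.27

H₁ = 17%×€5 = €0.8500;  H₂ = 17%×€4.85 = €0.8245
EOQ₁ = √(2×16,500×25/0.8500) = 985.18  (< 5,590, feasible at tier 1)
EOQ₂ = √(2×16,500×25/0.8245) = 1,000.30  (< 5,590 → use Q = 5,590 at tier-2 price)
TC(tier 1 (EOQ₁), Q≈985.2) = €83,337.41
TC(tier 2, Q≈5,590.0) = €82,403.27
Minimum at tier 2: €82,403.27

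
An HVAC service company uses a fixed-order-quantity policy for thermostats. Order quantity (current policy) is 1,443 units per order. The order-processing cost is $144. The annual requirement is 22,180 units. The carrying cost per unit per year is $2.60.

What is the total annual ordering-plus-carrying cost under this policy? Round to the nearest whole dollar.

$4,089

Orders/yr = 22,180/1,443 = 15.371; ordering cost = 15.371 × $144 = $2,213.39
Average inventory = 1,443/2 = 721.5; holding cost = 721.5 × $2.6 = $1,875.90
Total = $2,213.39 + $1,875.90 = $4,089.29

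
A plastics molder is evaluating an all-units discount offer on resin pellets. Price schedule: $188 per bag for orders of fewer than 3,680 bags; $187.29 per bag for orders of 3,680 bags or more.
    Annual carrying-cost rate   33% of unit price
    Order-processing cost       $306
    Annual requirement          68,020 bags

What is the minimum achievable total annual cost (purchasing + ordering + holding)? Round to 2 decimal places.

H₁ = 33%×$188 = $62.0400;  H₂ = 33%×$187.29 = $61.8057
EOQ₁ = √(2×68,020×306/62.0400) = 819.14  (< 3,680, feasible at tier 1)
EOQ₂ = √(2×68,020×306/61.8057) = 820.69  (< 3,680 → use Q = 3,680 at tier-2 price)
TC(tier 1 (EOQ₁), Q≈819.1) = $12,838,579.45
TC(tier 2, Q≈3,680.0) = $12,858,844.30
Minimum at tier 1 (EOQ₁): $12,838,579.45

$12,838,579.45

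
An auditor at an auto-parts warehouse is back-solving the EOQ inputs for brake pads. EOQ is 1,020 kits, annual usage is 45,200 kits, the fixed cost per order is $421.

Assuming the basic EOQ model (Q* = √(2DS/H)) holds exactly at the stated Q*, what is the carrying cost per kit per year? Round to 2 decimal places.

$36.58

EOQ relation: Q² = 2DS/H, so rearrange for the unknown.
H = 2DS / Q² = 2 × 45,200 × 421 / 1,020² = 36.5805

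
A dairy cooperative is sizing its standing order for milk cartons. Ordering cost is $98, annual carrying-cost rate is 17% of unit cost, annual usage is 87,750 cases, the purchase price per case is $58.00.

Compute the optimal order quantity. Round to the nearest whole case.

Carrying cost H = $58 × 17% = $9.8600/case/yr
EOQ = √(2DS/H) = √(2 × 87,750 × 98 / 9.86)
    = √(1,744,320.49) ≈ 1,320.73

1,321 cases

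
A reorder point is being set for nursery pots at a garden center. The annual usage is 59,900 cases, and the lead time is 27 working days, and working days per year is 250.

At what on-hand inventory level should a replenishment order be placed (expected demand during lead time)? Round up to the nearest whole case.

6,470 cases

Daily demand d = 59,900 / 250 = 239.600 cases/day
Demand during lead time = 239.600 × 27 = 6,469.20
Reorder point = 6,469.20 → round up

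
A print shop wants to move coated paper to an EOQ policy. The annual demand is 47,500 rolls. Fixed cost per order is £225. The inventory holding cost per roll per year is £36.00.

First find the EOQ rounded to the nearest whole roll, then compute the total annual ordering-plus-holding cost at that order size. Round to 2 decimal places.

2DS/H = 2·47,500·225/36 = 593,750.00
EOQ = √593,750.00 ≈ 770.55 → Q = 771 rolls
Annual ordering cost = (D/Q)·S = (47,500/771) × 225 = £13,861.87
Annual holding cost  = (Q/2)·H = (771/2) × 36 = £13,878.00
Total = £13,861.87 + £13,878.00 = £27,739.87

£27,739.87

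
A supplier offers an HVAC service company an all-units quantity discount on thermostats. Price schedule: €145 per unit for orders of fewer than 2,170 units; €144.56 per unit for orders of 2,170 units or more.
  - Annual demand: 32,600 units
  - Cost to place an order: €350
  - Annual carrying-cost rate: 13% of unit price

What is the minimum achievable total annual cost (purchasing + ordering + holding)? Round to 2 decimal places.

€4,738,304.25

H₁ = 13%×€145 = €18.8500;  H₂ = 13%×€144.56 = €18.7928
EOQ₁ = √(2×32,600×350/18.8500) = 1,100.28  (< 2,170, feasible at tier 1)
EOQ₂ = √(2×32,600×350/18.7928) = 1,101.95  (< 2,170 → use Q = 2,170 at tier-2 price)
TC(tier 1 (EOQ₁), Q≈1,100.3) = €4,747,740.23
TC(tier 2, Q≈2,170.0) = €4,738,304.25
Minimum at tier 2: €4,738,304.25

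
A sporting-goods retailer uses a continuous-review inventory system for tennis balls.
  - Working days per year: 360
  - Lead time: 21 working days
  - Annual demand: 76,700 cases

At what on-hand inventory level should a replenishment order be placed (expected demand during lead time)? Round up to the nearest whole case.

Daily demand d = 76,700 / 360 = 213.056 cases/day
Demand during lead time = 213.056 × 21 = 4,474.17
Reorder point = 4,474.17 → round up

4,475 cases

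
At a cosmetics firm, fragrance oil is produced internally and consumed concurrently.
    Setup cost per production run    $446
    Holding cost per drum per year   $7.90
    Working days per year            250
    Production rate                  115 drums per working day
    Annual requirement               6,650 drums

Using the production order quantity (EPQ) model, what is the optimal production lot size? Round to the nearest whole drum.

988 drums

Daily demand d = 6,650/250 = 26.600; p = 115; 1 − d/p = 0.76870
EPQ = √(2DS / (H(1 − d/p)))
    = √(2 × 6,650 × 446 / (7.9 × 0.76870)) ≈ 988.33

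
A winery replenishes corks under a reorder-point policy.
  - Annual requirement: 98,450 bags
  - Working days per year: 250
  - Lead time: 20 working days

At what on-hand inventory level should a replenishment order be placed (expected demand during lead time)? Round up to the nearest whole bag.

7,876 bags

Daily demand d = 98,450 / 250 = 393.800 bags/day
Demand during lead time = 393.800 × 20 = 7,876.00
Reorder point = 7,876.00 → round up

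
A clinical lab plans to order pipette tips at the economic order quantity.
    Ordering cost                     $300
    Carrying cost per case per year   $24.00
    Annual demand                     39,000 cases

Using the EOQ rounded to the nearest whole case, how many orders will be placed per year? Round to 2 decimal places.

39.51 orders per year

2DS/H = 2·39,000·300/24 = 975,000.00
EOQ = √975,000.00 ≈ 987.42 → Q = 987
N = D/Q = 39,000/987 ≈ 39.514 orders/yr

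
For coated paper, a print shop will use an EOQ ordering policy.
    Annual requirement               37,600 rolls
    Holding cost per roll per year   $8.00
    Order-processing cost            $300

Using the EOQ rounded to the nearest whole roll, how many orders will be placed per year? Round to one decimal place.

22.4 orders per year

EOQ = √(2DS/H) = √(2 × 37,600 × 300 / 8)
    = √(2,820,000.00) ≈ 1,679.29 → Q = 1,679
Orders per year = D/Q = 37,600 / 1,679 = 22.394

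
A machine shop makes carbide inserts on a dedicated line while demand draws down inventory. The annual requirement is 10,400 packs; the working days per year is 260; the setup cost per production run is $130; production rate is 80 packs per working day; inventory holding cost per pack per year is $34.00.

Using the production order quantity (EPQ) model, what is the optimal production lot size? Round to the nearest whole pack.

d = 10,400/260 = 40.0000 packs/day;  effective holding cost H(1 − d/p) = 34·(1 − 40.0000/80) = 17.00000
Q* = √(2DS / H_eff) = √(2·10,400·130 / 17.00000) ≈ 398.82

399 packs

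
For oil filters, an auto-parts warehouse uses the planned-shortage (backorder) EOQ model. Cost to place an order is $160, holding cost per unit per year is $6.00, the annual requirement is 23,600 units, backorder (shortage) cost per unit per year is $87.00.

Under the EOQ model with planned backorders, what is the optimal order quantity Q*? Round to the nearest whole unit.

Q* = √(2DS/H) · √((H + b)/b)
   = √(2 × 23,600 × 160 / 6) · √((6 + 87) / 87)
   = 1,121.903 × 1.0339 ≈ 1,159.94

1,160 units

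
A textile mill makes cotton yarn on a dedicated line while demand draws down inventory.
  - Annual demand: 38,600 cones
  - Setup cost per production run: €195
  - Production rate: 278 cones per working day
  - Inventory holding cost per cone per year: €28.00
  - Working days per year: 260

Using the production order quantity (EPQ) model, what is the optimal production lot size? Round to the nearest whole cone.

1,074 cones

Daily demand d = 38,600/260 = 148.462; p = 278; 1 − d/p = 0.46597
EPQ = √(2DS / (H(1 − d/p)))
    = √(2 × 38,600 × 195 / (28 × 0.46597)) ≈ 1,074.16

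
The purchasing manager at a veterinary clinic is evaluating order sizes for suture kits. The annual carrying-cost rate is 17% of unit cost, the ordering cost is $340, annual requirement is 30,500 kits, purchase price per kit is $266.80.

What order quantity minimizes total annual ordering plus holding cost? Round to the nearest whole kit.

Holding cost per kit per year: H = 17% × $266.8 = $45.3560
Optimal lot size Q* = (2 × 30,500 × $340 / $45.356)^½ ≈ 676.22

676 kits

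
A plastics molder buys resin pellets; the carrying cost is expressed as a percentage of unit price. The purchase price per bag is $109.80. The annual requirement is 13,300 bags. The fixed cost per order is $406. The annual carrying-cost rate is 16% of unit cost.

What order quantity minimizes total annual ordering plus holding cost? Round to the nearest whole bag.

784 bags

H = i·C = 0.16 × $109.8 = $17.5680 per bag-year
EOQ = √(2DS/H) = √(2 × 13,300 × 406 / 17.568)
    = √(614,731.33) ≈ 784.05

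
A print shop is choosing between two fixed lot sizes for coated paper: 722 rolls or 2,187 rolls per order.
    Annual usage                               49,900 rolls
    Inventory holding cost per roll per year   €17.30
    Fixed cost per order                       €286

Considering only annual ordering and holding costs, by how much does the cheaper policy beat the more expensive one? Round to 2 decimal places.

€568.67

Annual cost at Q: ordering D·S/Q plus holding Q·H/2.
TC(722) = (49,900/722)×286 + (722/2)×17.3 = €26,011.78
TC(2,187) = (49,900/2,187)×286 + (2,187/2)×17.3 = €25,443.11
|ΔTC| = |€26,011.78 − €25,443.11| = €568.67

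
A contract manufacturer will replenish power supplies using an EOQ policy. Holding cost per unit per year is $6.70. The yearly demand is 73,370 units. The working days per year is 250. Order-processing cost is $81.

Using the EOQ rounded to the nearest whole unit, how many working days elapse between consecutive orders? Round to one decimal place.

4.5 days

2DS/H = 2·73,370·81/6.7 = 1,774,020.90
EOQ = √1,774,020.90 ≈ 1,331.92 → Q = 1,332 units
Cycle time = (working days × Q)/D = (250 × 1,332) / 73,370 = 4.539 days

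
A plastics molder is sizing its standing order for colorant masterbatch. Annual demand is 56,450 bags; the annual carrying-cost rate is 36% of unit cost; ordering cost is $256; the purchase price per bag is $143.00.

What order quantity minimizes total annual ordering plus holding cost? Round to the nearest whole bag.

Carrying cost H = $143 × 36% = $51.4800/bag/yr
Optimal lot size Q* = (2 × 56,450 × $256 / $51.48)^½ ≈ 749.29

749 bags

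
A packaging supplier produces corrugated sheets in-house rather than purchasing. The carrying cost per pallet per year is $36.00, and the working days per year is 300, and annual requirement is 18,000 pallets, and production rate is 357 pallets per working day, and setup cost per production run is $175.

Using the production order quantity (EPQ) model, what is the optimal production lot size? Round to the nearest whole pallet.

d = 18,000/300 = 60.0000 pallets/day;  effective holding cost H(1 − d/p) = 36·(1 − 60.0000/357) = 29.94958
Q* = √(2DS / H_eff) = √(2·18,000·175 / 29.94958) ≈ 458.64

459 pallets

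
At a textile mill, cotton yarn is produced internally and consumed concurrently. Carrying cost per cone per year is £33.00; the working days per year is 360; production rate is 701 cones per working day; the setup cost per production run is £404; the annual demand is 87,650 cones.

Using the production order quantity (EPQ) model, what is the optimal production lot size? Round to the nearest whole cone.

1,813 cones

Daily demand d = 87,650/360 = 243.472; p = 701; 1 − d/p = 0.65268
EPQ = √(2DS / (H(1 − d/p)))
    = √(2 × 87,650 × 404 / (33 × 0.65268)) ≈ 1,813.32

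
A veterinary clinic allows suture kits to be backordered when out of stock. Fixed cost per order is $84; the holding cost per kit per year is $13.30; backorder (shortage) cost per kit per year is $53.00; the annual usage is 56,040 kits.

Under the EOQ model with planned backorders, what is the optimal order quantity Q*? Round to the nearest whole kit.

941 kits

Basic EOQ = √(2·56,040·84/13.3) = 841.352
Backorder adjustment √((H+b)/b) = √((13.3+53)/53) = 1.1185
Q* = 841.352 × 1.1185 ≈ 941.02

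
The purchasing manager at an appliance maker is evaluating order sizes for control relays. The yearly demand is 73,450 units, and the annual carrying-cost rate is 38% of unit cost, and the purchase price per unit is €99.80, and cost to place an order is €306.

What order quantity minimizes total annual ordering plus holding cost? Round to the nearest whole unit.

1,089 units

H = i·C = 0.38 × €99.8 = €37.9240 per unit-year
Q* = √(2·D·S / H) = √(2·73,450·306 / 37.924) = √1,185,302.2 ≈ 1,088.72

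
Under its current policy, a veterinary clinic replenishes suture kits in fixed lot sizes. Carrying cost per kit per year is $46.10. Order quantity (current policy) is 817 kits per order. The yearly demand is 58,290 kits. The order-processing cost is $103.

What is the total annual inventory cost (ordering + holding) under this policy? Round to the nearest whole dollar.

$26,181

Ordering: D/Q × S = 58,290/817 × $103 = $7,348.68
Holding:  Q/2 × H = 817/2 × $46.1 = $18,831.85
Total = $7,348.68 + $18,831.85 = $26,180.53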